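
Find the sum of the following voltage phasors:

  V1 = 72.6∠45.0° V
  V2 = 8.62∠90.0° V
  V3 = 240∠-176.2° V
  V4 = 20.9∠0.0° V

Step 1 — Convert each phasor to rectangular form:
  V1 = 72.6·(cos(45.0°) + j·sin(45.0°)) = 51.34 + j51.34 V
  V2 = 8.62·(cos(90.0°) + j·sin(90.0°)) = 0 + j8.62 V
  V3 = 240·(cos(-176.2°) + j·sin(-176.2°)) = -239.5 - j15.91 V
  V4 = 20.9·(cos(0.0°) + j·sin(0.0°)) = 20.9 V
Step 2 — Sum components: V_total = -167.2 + j44.05 V.
Step 3 — Convert to polar: |V_total| = 172.9 V, ∠V_total = 165.2°.

V_total = 172.9∠165.2° V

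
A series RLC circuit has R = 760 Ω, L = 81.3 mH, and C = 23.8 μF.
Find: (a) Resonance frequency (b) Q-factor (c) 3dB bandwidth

Step 1 — Resonance: ω₀ = 1/√(LC) = 1/√(0.0813·2.38e-05) = 718.9 rad/s.
Step 2 — f₀ = ω₀/(2π) = 114.4 Hz.
Step 3 — Series Q: Q = ω₀L/R = 718.9·0.0813/760 = 0.0769.
Step 4 — Bandwidth: Δω = ω₀/Q = 9348 rad/s; BW = Δω/(2π) = 1488 Hz.

(a) f₀ = 114.4 Hz  (b) Q = 0.0769  (c) BW = 1488 Hz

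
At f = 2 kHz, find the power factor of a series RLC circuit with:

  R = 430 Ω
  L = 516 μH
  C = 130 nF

Step 1 — Angular frequency: ω = 2π·f = 2π·2000 = 1.257e+04 rad/s.
Step 2 — Component impedances:
  R: Z = R = 430 Ω
  L: Z = jωL = j·1.257e+04·0.000516 = 0 + j6.484 Ω
  C: Z = 1/(jωC) = -j/(ω·C) = 0 - j612.1 Ω
Step 3 — Series combination: Z_total = R + L + C = 430 - j605.7 Ω = 742.8∠-54.6° Ω.
Step 4 — Power factor: PF = cos(φ) = Re(Z)/|Z| = 430/742.8 = 0.5789.
Step 5 — Type: Im(Z) = -605.7 ⇒ leading (phase φ = -54.6°).

PF = 0.5789 (leading, φ = -54.6°)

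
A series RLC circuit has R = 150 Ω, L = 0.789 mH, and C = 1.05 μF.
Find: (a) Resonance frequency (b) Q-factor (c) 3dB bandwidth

Step 1 — Resonance condition Im(Z)=0 gives ω₀ = 1/√(LC).
Step 2 — ω₀ = 1/√(0.000789·1.05e-06) = 3.474e+04 rad/s.
Step 3 — f₀ = ω₀/(2π) = 5530 Hz.
Step 4 — Series Q: Q = ω₀L/R = 3.474e+04·0.000789/150 = 0.1827.
Step 5 — 3dB bandwidth: Δω = ω₀/Q = 1.901e+05 rad/s; BW = Δω/(2π) = 3.026e+04 Hz.

(a) f₀ = 5530 Hz  (b) Q = 0.1827  (c) BW = 3.026e+04 Hz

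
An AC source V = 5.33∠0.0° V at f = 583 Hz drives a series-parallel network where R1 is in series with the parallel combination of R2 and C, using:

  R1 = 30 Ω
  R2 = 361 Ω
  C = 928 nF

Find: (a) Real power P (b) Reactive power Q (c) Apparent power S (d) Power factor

Step 1 — Angular frequency: ω = 2π·f = 2π·583 = 3663 rad/s.
Step 2 — Component impedances:
  R1: Z = R = 30 Ω
  R2: Z = R = 361 Ω
  C: Z = 1/(jωC) = -j/(ω·C) = 0 - j294.2 Ω
Step 3 — Parallel branch: R2 || C = 1/(1/R2 + 1/C) = 144.1 - j176.8 Ω.
Step 4 — Series with R1: Z_total = R1 + (R2 || C) = 174.1 - j176.8 Ω = 248.1∠-45.4° Ω.
Step 5 — Source phasor: V = 5.33∠0.0° V = 5.33 V.
Step 6 — Current: I = V / Z = 0.01507 + j0.01531 A = 0.02148∠45.4° A.
Step 7 — Complex power: S = V·I* = 0.08034 - j0.0816 VA.
Step 8 — Real power: P = Re(S) = 0.08034 W.
Step 9 — Reactive power: Q = Im(S) = -0.0816 VAR.
Step 10 — Apparent power: |S| = 0.1145 VA.
Step 11 — Power factor: PF = P/|S| = 0.7016 (leading).

(a) P = 0.08034 W  (b) Q = -0.0816 VAR  (c) S = 0.1145 VA  (d) PF = 0.7016 (leading)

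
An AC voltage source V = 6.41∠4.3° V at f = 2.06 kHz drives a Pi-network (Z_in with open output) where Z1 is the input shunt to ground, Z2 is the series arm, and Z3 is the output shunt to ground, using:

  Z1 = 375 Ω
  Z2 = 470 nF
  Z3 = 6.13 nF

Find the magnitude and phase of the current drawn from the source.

Step 1 — Angular frequency: ω = 2π·f = 2π·2060 = 1.294e+04 rad/s.
Step 2 — Component impedances:
  Z1: Z = R = 375 Ω
  Z2: Z = 1/(jωC) = -j/(ω·C) = 0 - j164.4 Ω
  Z3: Z = 1/(jωC) = -j/(ω·C) = 0 - j1.26e+04 Ω
Step 3 — With open output, the series arm Z2 and the output shunt Z3 appear in series to ground: Z2 + Z3 = 0 - j1.277e+04 Ω.
Step 4 — Parallel with input shunt Z1: Z_in = Z1 || (Z2 + Z3) = 374.7 - j11 Ω = 374.8∠-1.7° Ω.
Step 5 — Source phasor: V = 6.41∠4.3° V = 6.392 + j0.4806 V.
Step 6 — Ohm's law: I = V / Z_total = (6.392 + j0.4806) / (374.7 - j11) = 0.01701 + j0.001782 A.
Step 7 — Convert to polar: |I| = 0.0171 A, ∠I = 6.0°.

I = 0.0171∠6.0° A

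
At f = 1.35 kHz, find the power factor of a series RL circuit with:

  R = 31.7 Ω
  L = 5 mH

Step 1 — Angular frequency: ω = 2π·f = 2π·1350 = 8482 rad/s.
Step 2 — Component impedances:
  R: Z = R = 31.7 Ω
  L: Z = jωL = j·8482·0.005 = 0 + j42.41 Ω
Step 3 — Series combination: Z_total = R + L = 31.7 + j42.41 Ω = 52.95∠53.2° Ω.
Step 4 — Power factor: PF = cos(φ) = Re(Z)/|Z| = 31.7/52.95 = 0.5987.
Step 5 — Type: Im(Z) = 42.41 ⇒ lagging (phase φ = 53.2°).

PF = 0.5987 (lagging, φ = 53.2°)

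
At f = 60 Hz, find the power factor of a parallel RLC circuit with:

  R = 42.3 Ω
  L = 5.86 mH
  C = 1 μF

Step 1 — Angular frequency: ω = 2π·f = 2π·60 = 377 rad/s.
Step 2 — Component impedances:
  R: Z = R = 42.3 Ω
  L: Z = jωL = j·377·0.00586 = 0 + j2.209 Ω
  C: Z = 1/(jωC) = -j/(ω·C) = 0 - j2653 Ω
Step 3 — Parallel combination: 1/Z_total = 1/R + 1/L + 1/C; Z_total = 0.1153 + j2.205 Ω = 2.208∠87.0° Ω.
Step 4 — Power factor: PF = cos(φ) = Re(Z)/|Z| = 0.11525/2.208 = 0.0522.
Step 5 — Type: Im(Z) = 2.205 ⇒ lagging (phase φ = 87.0°).

PF = 0.0522 (lagging, φ = 87.0°)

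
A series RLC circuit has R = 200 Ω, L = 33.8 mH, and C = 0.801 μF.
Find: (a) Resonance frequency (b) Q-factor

Step 1 — Resonance condition Im(Z)=0 gives ω₀ = 1/√(LC).
Step 2 — ω₀ = 1/√(0.0338·8.01e-07) = 6078 rad/s.
Step 3 — f₀ = ω₀/(2π) = 967.3 Hz.
Step 4 — Series Q: Q = ω₀L/R = 6078·0.0338/200 = 1.027.

(a) f₀ = 967.3 Hz  (b) Q = 1.027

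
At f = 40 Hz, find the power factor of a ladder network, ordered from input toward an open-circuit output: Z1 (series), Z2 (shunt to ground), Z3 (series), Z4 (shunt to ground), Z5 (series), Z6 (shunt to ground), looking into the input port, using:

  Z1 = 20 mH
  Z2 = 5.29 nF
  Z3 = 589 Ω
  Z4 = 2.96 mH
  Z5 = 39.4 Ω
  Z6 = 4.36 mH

Step 1 — Angular frequency: ω = 2π·f = 2π·40 = 251.3 rad/s.
Step 2 — Component impedances:
  Z1: Z = jωL = j·251.3·0.02 = 0 + j5.027 Ω
  Z2: Z = 1/(jωC) = -j/(ω·C) = 0 - j7.522e+05 Ω
  Z3: Z = R = 589 Ω
  Z4: Z = jωL = j·251.3·0.00296 = 0 + j0.7439 Ω
  Z5: Z = R = 39.4 Ω
  Z6: Z = jωL = j·251.3·0.00436 = 0 + j1.096 Ω
Step 3 — Ladder network (open output): work backward from the far end, alternating series and parallel combinations. Z_in = 589 + j5.309 Ω = 589∠0.5° Ω.
Step 4 — Power factor: PF = cos(φ) = Re(Z)/|Z| = 589/589 = 1.
Step 5 — Type: Im(Z) = 5.309 ⇒ lagging (phase φ = 0.5°).

PF = 1 (lagging, φ = 0.5°)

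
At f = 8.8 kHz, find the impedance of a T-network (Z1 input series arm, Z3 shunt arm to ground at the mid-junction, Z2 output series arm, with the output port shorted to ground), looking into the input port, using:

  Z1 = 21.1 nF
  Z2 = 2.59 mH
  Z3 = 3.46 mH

Step 1 — Angular frequency: ω = 2π·f = 2π·8800 = 5.529e+04 rad/s.
Step 2 — Component impedances:
  Z1: Z = 1/(jωC) = -j/(ω·C) = 0 - j857.1 Ω
  Z2: Z = jωL = j·5.529e+04·0.00259 = 0 + j143.2 Ω
  Z3: Z = jωL = j·5.529e+04·0.00346 = 0 + j191.3 Ω
Step 3 — With the output port shorted to ground, the output series arm Z2 runs from the junction to ground; the shunt arm Z3 also runs from the junction to ground. They appear in parallel: Z3 || Z2 = 0 + j81.9 Ω.
Step 4 — Series with input arm Z1: Z_in = Z1 + (Z3 || Z2) = 0 - j775.2 Ω = 775.2∠-90.0° Ω.

Z = 0 - j775.2 Ω = 775.2∠-90.0° Ω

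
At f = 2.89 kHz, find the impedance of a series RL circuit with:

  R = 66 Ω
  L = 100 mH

Step 1 — Angular frequency: ω = 2π·f = 2π·2890 = 1.816e+04 rad/s.
Step 2 — Component impedances:
  R: Z = R = 66 Ω
  L: Z = jωL = j·1.816e+04·0.1 = 0 + j1816 Ω
Step 3 — Series combination: Z_total = R + L = 66 + j1816 Ω = 1817∠87.9° Ω.

Z = 66 + j1816 Ω = 1817∠87.9° Ω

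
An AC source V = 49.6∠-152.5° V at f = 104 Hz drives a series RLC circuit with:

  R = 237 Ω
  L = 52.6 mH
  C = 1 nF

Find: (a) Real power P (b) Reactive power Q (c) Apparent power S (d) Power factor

Step 1 — Angular frequency: ω = 2π·f = 2π·104 = 653.5 rad/s.
Step 2 — Component impedances:
  R: Z = R = 237 Ω
  L: Z = jωL = j·653.5·0.0526 = 0 + j34.37 Ω
  C: Z = 1/(jωC) = -j/(ω·C) = 0 - j1.53e+06 Ω
Step 3 — Series combination: Z_total = R + L + C = 237 - j1.53e+06 Ω = 1.53e+06∠-90.0° Ω.
Step 4 — Source phasor: V = 49.6∠-152.5° V = -44 - j22.9 V.
Step 5 — Current: I = V / Z = 1.496e-05 - j2.875e-05 A = 3.241e-05∠-62.5° A.
Step 6 — Complex power: S = V·I* = 2.49e-07 - j0.001608 VA.
Step 7 — Real power: P = Re(S) = 2.49e-07 W.
Step 8 — Reactive power: Q = Im(S) = -0.001608 VAR.
Step 9 — Apparent power: |S| = 0.001608 VA.
Step 10 — Power factor: PF = P/|S| = 0.0001549 (leading).

(a) P = 2.49e-07 W  (b) Q = -0.001608 VAR  (c) S = 0.001608 VA  (d) PF = 0.0001549 (leading)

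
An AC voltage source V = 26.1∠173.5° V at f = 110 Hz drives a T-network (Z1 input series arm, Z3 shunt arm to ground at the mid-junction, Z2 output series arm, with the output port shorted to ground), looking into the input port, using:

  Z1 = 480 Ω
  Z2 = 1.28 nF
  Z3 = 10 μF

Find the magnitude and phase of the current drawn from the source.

Step 1 — Angular frequency: ω = 2π·f = 2π·110 = 691.2 rad/s.
Step 2 — Component impedances:
  Z1: Z = R = 480 Ω
  Z2: Z = 1/(jωC) = -j/(ω·C) = 0 - j1.13e+06 Ω
  Z3: Z = 1/(jωC) = -j/(ω·C) = 0 - j144.7 Ω
Step 3 — With the output port shorted to ground, the output series arm Z2 runs from the junction to ground; the shunt arm Z3 also runs from the junction to ground. They appear in parallel: Z3 || Z2 = 0 - j144.7 Ω.
Step 4 — Series with input arm Z1: Z_in = Z1 + (Z3 || Z2) = 480 - j144.7 Ω = 501.3∠-16.8° Ω.
Step 5 — Source phasor: V = 26.1∠173.5° V = -25.93 + j2.955 V.
Step 6 — Ohm's law: I = V / Z_total = (-25.93 + j2.955) / (480 - j144.7) = -0.05123 - j0.009284 A.
Step 7 — Convert to polar: |I| = 0.05206 A, ∠I = -169.7°.

I = 0.05206∠-169.7° A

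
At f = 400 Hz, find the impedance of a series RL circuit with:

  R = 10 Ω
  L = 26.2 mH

Step 1 — Angular frequency: ω = 2π·f = 2π·400 = 2513 rad/s.
Step 2 — Component impedances:
  R: Z = R = 10 Ω
  L: Z = jωL = j·2513·0.0262 = 0 + j65.85 Ω
Step 3 — Series combination: Z_total = R + L = 10 + j65.85 Ω = 66.6∠81.4° Ω.

Z = 10 + j65.85 Ω = 66.6∠81.4° Ω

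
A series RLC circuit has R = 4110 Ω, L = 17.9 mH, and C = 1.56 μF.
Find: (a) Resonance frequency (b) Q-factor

Step 1 — Resonance condition Im(Z)=0 gives ω₀ = 1/√(LC).
Step 2 — ω₀ = 1/√(0.0179·1.56e-06) = 5984 rad/s.
Step 3 — f₀ = ω₀/(2π) = 952.4 Hz.
Step 4 — Series Q: Q = ω₀L/R = 5984·0.0179/4110 = 0.02606.

(a) f₀ = 952.4 Hz  (b) Q = 0.02606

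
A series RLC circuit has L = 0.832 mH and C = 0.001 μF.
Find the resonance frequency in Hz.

Step 1 — Resonance condition Im(Z)=0 gives ω₀ = 1/√(LC).
Step 2 — ω₀ = 1/√(0.000832·1e-09) = 1.096e+06 rad/s.
Step 3 — f₀ = ω₀/(2π) = 1.745e+05 Hz.

f₀ = 1.745e+05 Hz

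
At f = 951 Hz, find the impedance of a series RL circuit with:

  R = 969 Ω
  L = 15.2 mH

Step 1 — Angular frequency: ω = 2π·f = 2π·951 = 5975 rad/s.
Step 2 — Component impedances:
  R: Z = R = 969 Ω
  L: Z = jωL = j·5975·0.0152 = 0 + j90.82 Ω
Step 3 — Series combination: Z_total = R + L = 969 + j90.82 Ω = 973.2∠5.4° Ω.

Z = 969 + j90.82 Ω = 973.2∠5.4° Ω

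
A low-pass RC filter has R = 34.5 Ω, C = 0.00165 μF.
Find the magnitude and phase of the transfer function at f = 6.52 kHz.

Step 1 — Angular frequency: ω = 2π·6520 = 4.097e+04 rad/s.
Step 2 — Transfer function: H(jω) = 1/(1 + jωRC).
Step 3 — Denominator: 1 + jωRC = 1 + j·4.097e+04·34.5·1.65e-09 = 1 + j0.002332.
Step 4 — H = 1 - j0.002332.
Step 5 — Magnitude: |H| = 1 (-0.0 dB); phase: φ = -0.1°.

|H| = 1 (-0.0 dB), φ = -0.1°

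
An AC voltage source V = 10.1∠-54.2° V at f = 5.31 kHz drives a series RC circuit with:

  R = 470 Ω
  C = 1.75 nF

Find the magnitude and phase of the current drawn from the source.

Step 1 — Angular frequency: ω = 2π·f = 2π·5310 = 3.336e+04 rad/s.
Step 2 — Component impedances:
  R: Z = R = 470 Ω
  C: Z = 1/(jωC) = -j/(ω·C) = 0 - j1.713e+04 Ω
Step 3 — Series combination: Z_total = R + C = 470 - j1.713e+04 Ω = 1.713e+04∠-88.4° Ω.
Step 4 — Source phasor: V = 10.1∠-54.2° V = 5.908 - j8.192 V.
Step 5 — Ohm's law: I = V / Z_total = (5.908 - j8.192) / (470 - j1.713e+04) = 0.0004874 + j0.0003316 A.
Step 6 — Convert to polar: |I| = 0.0005895 A, ∠I = 34.2°.

I = 0.0005895∠34.2° A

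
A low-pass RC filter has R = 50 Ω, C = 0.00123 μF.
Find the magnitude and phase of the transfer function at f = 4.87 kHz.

Step 1 — Angular frequency: ω = 2π·4870 = 3.06e+04 rad/s.
Step 2 — Transfer function: H(jω) = 1/(1 + jωRC).
Step 3 — Denominator: 1 + jωRC = 1 + j·3.06e+04·50·1.23e-09 = 1 + j0.001882.
Step 4 — H = 1 - j0.001882.
Step 5 — Magnitude: |H| = 1 (-0.0 dB); phase: φ = -0.1°.

|H| = 1 (-0.0 dB), φ = -0.1°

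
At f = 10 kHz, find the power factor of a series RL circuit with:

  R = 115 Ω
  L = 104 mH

Step 1 — Angular frequency: ω = 2π·f = 2π·1e+04 = 6.283e+04 rad/s.
Step 2 — Component impedances:
  R: Z = R = 115 Ω
  L: Z = jωL = j·6.283e+04·0.104 = 0 + j6535 Ω
Step 3 — Series combination: Z_total = R + L = 115 + j6535 Ω = 6536∠89.0° Ω.
Step 4 — Power factor: PF = cos(φ) = Re(Z)/|Z| = 115/6535.5 = 0.0176.
Step 5 — Type: Im(Z) = 6535 ⇒ lagging (phase φ = 89.0°).

PF = 0.0176 (lagging, φ = 89.0°)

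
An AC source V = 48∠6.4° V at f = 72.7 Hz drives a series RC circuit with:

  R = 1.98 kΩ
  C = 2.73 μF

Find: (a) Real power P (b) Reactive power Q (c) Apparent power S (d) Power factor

Step 1 — Angular frequency: ω = 2π·f = 2π·72.7 = 456.8 rad/s.
Step 2 — Component impedances:
  R: Z = R = 1980 Ω
  C: Z = 1/(jωC) = -j/(ω·C) = 0 - j801.9 Ω
Step 3 — Series combination: Z_total = R + C = 1980 - j801.9 Ω = 2136∠-22.0° Ω.
Step 4 — Source phasor: V = 48∠6.4° V = 47.7 + j5.351 V.
Step 5 — Current: I = V / Z = 0.01976 + j0.0107 A = 0.02247∠28.4° A.
Step 6 — Complex power: S = V·I* = 0.9997 - j0.4049 VA.
Step 7 — Real power: P = Re(S) = 0.9997 W.
Step 8 — Reactive power: Q = Im(S) = -0.4049 VAR.
Step 9 — Apparent power: |S| = 1.079 VA.
Step 10 — Power factor: PF = P/|S| = 0.9269 (leading).

(a) P = 0.9997 W  (b) Q = -0.4049 VAR  (c) S = 1.079 VA  (d) PF = 0.9269 (leading)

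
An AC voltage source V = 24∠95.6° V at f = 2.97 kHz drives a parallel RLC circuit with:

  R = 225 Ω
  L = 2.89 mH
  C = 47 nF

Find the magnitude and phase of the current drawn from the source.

Step 1 — Angular frequency: ω = 2π·f = 2π·2970 = 1.866e+04 rad/s.
Step 2 — Component impedances:
  R: Z = R = 225 Ω
  L: Z = jωL = j·1.866e+04·0.00289 = 0 + j53.93 Ω
  C: Z = 1/(jωC) = -j/(ω·C) = 0 - j1140 Ω
Step 3 — Parallel combination: 1/Z_total = 1/R + 1/L + 1/C; Z_total = 13.39 + j53.24 Ω = 54.9∠75.9° Ω.
Step 4 — Source phasor: V = 24∠95.6° V = -2.342 + j23.89 V.
Step 5 — Ohm's law: I = V / Z_total = (-2.342 + j23.89) / (13.39 + j53.24) = 0.4115 + j0.1475 A.
Step 6 — Convert to polar: |I| = 0.4372 A, ∠I = 19.7°.

I = 0.4372∠19.7° A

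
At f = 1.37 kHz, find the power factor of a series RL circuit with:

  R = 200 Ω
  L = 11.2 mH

Step 1 — Angular frequency: ω = 2π·f = 2π·1370 = 8608 rad/s.
Step 2 — Component impedances:
  R: Z = R = 200 Ω
  L: Z = jωL = j·8608·0.0112 = 0 + j96.41 Ω
Step 3 — Series combination: Z_total = R + L = 200 + j96.41 Ω = 222∠25.7° Ω.
Step 4 — Power factor: PF = cos(φ) = Re(Z)/|Z| = 200/222.02 = 0.9008.
Step 5 — Type: Im(Z) = 96.41 ⇒ lagging (phase φ = 25.7°).

PF = 0.9008 (lagging, φ = 25.7°)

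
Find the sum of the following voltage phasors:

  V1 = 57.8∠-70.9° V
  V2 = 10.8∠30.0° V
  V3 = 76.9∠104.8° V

Step 1 — Convert each phasor to rectangular form:
  V1 = 57.8·(cos(-70.9°) + j·sin(-70.9°)) = 18.91 - j54.62 V
  V2 = 10.8·(cos(30.0°) + j·sin(30.0°)) = 9.353 + j5.4 V
  V3 = 76.9·(cos(104.8°) + j·sin(104.8°)) = -19.64 + j74.35 V
Step 2 — Sum components: V_total = 8.622 + j25.13 V.
Step 3 — Convert to polar: |V_total| = 26.57 V, ∠V_total = 71.1°.

V_total = 26.57∠71.1° V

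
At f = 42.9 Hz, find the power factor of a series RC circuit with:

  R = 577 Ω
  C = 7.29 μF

Step 1 — Angular frequency: ω = 2π·f = 2π·42.9 = 269.5 rad/s.
Step 2 — Component impedances:
  R: Z = R = 577 Ω
  C: Z = 1/(jωC) = -j/(ω·C) = 0 - j508.9 Ω
Step 3 — Series combination: Z_total = R + C = 577 - j508.9 Ω = 769.4∠-41.4° Ω.
Step 4 — Power factor: PF = cos(φ) = Re(Z)/|Z| = 577/769.36 = 0.75.
Step 5 — Type: Im(Z) = -508.9 ⇒ leading (phase φ = -41.4°).

PF = 0.75 (leading, φ = -41.4°)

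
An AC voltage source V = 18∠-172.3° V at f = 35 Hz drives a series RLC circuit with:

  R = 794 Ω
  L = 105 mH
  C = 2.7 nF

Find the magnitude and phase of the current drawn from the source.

Step 1 — Angular frequency: ω = 2π·f = 2π·35 = 219.9 rad/s.
Step 2 — Component impedances:
  R: Z = R = 794 Ω
  L: Z = jωL = j·219.9·0.105 = 0 + j23.09 Ω
  C: Z = 1/(jωC) = -j/(ω·C) = 0 - j1.684e+06 Ω
Step 3 — Series combination: Z_total = R + L + C = 794 - j1.684e+06 Ω = 1.684e+06∠-90.0° Ω.
Step 4 — Source phasor: V = 18∠-172.3° V = -17.84 - j2.412 V.
Step 5 — Ohm's law: I = V / Z_total = (-17.84 - j2.412) / (794 - j1.684e+06) = 1.427e-06 - j1.059e-05 A.
Step 6 — Convert to polar: |I| = 1.069e-05 A, ∠I = -82.3°.

I = 1.069e-05∠-82.3° A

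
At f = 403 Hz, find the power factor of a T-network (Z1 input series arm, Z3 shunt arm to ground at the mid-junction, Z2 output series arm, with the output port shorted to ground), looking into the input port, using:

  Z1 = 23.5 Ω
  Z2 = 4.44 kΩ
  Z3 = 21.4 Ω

Step 1 — Angular frequency: ω = 2π·f = 2π·403 = 2532 rad/s.
Step 2 — Component impedances:
  Z1: Z = R = 23.5 Ω
  Z2: Z = R = 4440 Ω
  Z3: Z = R = 21.4 Ω
Step 3 — With the output port shorted to ground, the output series arm Z2 runs from the junction to ground; the shunt arm Z3 also runs from the junction to ground. They appear in parallel: Z3 || Z2 = 21.3 Ω.
Step 4 — Series with input arm Z1: Z_in = Z1 + (Z3 || Z2) = 44.8 Ω = 44.8∠0.0° Ω.
Step 5 — Power factor: PF = cos(φ) = Re(Z)/|Z| = 44.8/44.8 = 1.
Step 6 — Type: Im(Z) = 0 ⇒ unity (phase φ = 0.0°).

PF = 1 (unity, φ = 0.0°)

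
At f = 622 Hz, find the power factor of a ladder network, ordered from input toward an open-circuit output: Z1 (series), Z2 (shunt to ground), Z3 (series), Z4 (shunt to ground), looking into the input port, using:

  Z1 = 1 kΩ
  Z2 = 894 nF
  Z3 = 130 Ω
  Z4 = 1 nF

Step 1 — Angular frequency: ω = 2π·f = 2π·622 = 3908 rad/s.
Step 2 — Component impedances:
  Z1: Z = R = 1000 Ω
  Z2: Z = 1/(jωC) = -j/(ω·C) = 0 - j286.2 Ω
  Z3: Z = R = 130 Ω
  Z4: Z = 1/(jωC) = -j/(ω·C) = 0 - j2.559e+05 Ω
Step 3 — Ladder network (open output): work backward from the far end, alternating series and parallel combinations. Z_in = 1000 - j285.9 Ω = 1040∠-16.0° Ω.
Step 4 — Power factor: PF = cos(φ) = Re(Z)/|Z| = 1000/1040 = 0.9615.
Step 5 — Type: Im(Z) = -285.9 ⇒ leading (phase φ = -16.0°).

PF = 0.9615 (leading, φ = -16.0°)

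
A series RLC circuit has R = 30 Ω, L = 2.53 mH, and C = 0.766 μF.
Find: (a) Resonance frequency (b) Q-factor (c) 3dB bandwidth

Step 1 — Resonance: ω₀ = 1/√(LC) = 1/√(0.00253·7.66e-07) = 2.272e+04 rad/s.
Step 2 — f₀ = ω₀/(2π) = 3615 Hz.
Step 3 — Series Q: Q = ω₀L/R = 2.272e+04·0.00253/30 = 1.916.
Step 4 — Bandwidth: Δω = ω₀/Q = 1.186e+04 rad/s; BW = Δω/(2π) = 1887 Hz.

(a) f₀ = 3615 Hz  (b) Q = 1.916  (c) BW = 1887 Hz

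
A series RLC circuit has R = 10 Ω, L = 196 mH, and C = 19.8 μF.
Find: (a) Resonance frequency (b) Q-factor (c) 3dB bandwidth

Step 1 — Resonance: ω₀ = 1/√(LC) = 1/√(0.196·1.98e-05) = 507.6 rad/s.
Step 2 — f₀ = ω₀/(2π) = 80.79 Hz.
Step 3 — Series Q: Q = ω₀L/R = 507.6·0.196/10 = 9.949.
Step 4 — Bandwidth: Δω = ω₀/Q = 51.02 rad/s; BW = Δω/(2π) = 8.12 Hz.

(a) f₀ = 80.79 Hz  (b) Q = 9.949  (c) BW = 8.12 Hz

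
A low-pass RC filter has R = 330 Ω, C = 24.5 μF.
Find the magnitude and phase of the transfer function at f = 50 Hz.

Step 1 — Angular frequency: ω = 2π·50 = 314.2 rad/s.
Step 2 — Transfer function: H(jω) = 1/(1 + jωRC).
Step 3 — Denominator: 1 + jωRC = 1 + j·314.2·330·2.45e-05 = 1 + j2.54.
Step 4 — H = 0.1342 - j0.3409.
Step 5 — Magnitude: |H| = 0.3663 (-8.7 dB); phase: φ = -68.5°.

|H| = 0.3663 (-8.7 dB), φ = -68.5°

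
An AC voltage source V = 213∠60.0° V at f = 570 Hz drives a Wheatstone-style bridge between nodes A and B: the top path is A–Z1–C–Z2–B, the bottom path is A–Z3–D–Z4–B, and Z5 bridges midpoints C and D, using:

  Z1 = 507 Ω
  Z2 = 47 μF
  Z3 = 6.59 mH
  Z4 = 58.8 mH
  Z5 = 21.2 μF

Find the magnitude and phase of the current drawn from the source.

Step 1 — Angular frequency: ω = 2π·f = 2π·570 = 3581 rad/s.
Step 2 — Component impedances:
  Z1: Z = R = 507 Ω
  Z2: Z = 1/(jωC) = -j/(ω·C) = 0 - j5.941 Ω
  Z3: Z = jωL = j·3581·0.00659 = 0 + j23.6 Ω
  Z4: Z = jωL = j·3581·0.0588 = 0 + j210.6 Ω
  Z5: Z = 1/(jωC) = -j/(ω·C) = 0 - j13.17 Ω
Step 3 — Bridge requires nodal analysis (the Z5 bridge couples midpoints C and D, so the two paths cannot be reduced to a simple series/parallel combination). Setting node B to ground and injecting 1 A at node A, the 3-node admittance system at A, C, D solves to V_A = Z_AB = 0.1639 + j2.579 Ω = 2.585∠86.4° Ω.
Step 4 — Source phasor: V = 213∠60.0° V = 106.5 + j184.5 V.
Step 5 — Ohm's law: I = V / Z_total = (106.5 + j184.5) / (0.1639 + j2.579) = 73.84 - j36.6 A.
Step 6 — Convert to polar: |I| = 82.41 A, ∠I = -26.4°.

I = 82.41∠-26.4° A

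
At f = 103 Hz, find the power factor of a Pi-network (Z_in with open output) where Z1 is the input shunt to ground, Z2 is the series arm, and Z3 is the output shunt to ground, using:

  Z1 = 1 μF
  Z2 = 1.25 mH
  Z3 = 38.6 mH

Step 1 — Angular frequency: ω = 2π·f = 2π·103 = 647.2 rad/s.
Step 2 — Component impedances:
  Z1: Z = 1/(jωC) = -j/(ω·C) = 0 - j1545 Ω
  Z2: Z = jωL = j·647.2·0.00125 = 0 + j0.809 Ω
  Z3: Z = jωL = j·647.2·0.0386 = 0 + j24.98 Ω
Step 3 — With open output, the series arm Z2 and the output shunt Z3 appear in series to ground: Z2 + Z3 = 0 + j25.79 Ω.
Step 4 — Parallel with input shunt Z1: Z_in = Z1 || (Z2 + Z3) = 0 + j26.23 Ω = 26.23∠90.0° Ω.
Step 5 — Power factor: PF = cos(φ) = Re(Z)/|Z| = -0/26.23 = -0.
Step 6 — Type: Im(Z) = 26.23 ⇒ lagging (phase φ = 90.0°).

PF = -0 (lagging, φ = 90.0°)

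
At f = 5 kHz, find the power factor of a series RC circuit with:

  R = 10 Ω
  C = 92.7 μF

Step 1 — Angular frequency: ω = 2π·f = 2π·5000 = 3.142e+04 rad/s.
Step 2 — Component impedances:
  R: Z = R = 10 Ω
  C: Z = 1/(jωC) = -j/(ω·C) = 0 - j0.3434 Ω
Step 3 — Series combination: Z_total = R + C = 10 - j0.3434 Ω = 10.01∠-2.0° Ω.
Step 4 — Power factor: PF = cos(φ) = Re(Z)/|Z| = 10/10.006 = 0.9994.
Step 5 — Type: Im(Z) = -0.3434 ⇒ leading (phase φ = -2.0°).

PF = 0.9994 (leading, φ = -2.0°)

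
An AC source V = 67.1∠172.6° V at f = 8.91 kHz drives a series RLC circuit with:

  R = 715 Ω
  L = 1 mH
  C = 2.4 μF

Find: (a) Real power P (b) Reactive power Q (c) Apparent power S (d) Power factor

Step 1 — Angular frequency: ω = 2π·f = 2π·8910 = 5.598e+04 rad/s.
Step 2 — Component impedances:
  R: Z = R = 715 Ω
  L: Z = jωL = j·5.598e+04·0.001 = 0 + j55.98 Ω
  C: Z = 1/(jωC) = -j/(ω·C) = 0 - j7.443 Ω
Step 3 — Series combination: Z_total = R + L + C = 715 + j48.54 Ω = 716.6∠3.9° Ω.
Step 4 — Source phasor: V = 67.1∠172.6° V = -66.54 + j8.642 V.
Step 5 — Current: I = V / Z = -0.09182 + j0.01832 A = 0.09363∠168.7° A.
Step 6 — Complex power: S = V·I* = 6.268 + j0.4255 VA.
Step 7 — Real power: P = Re(S) = 6.268 W.
Step 8 — Reactive power: Q = Im(S) = 0.4255 VAR.
Step 9 — Apparent power: |S| = 6.283 VA.
Step 10 — Power factor: PF = P/|S| = 0.9977 (lagging).

(a) P = 6.268 W  (b) Q = 0.4255 VAR  (c) S = 6.283 VA  (d) PF = 0.9977 (lagging)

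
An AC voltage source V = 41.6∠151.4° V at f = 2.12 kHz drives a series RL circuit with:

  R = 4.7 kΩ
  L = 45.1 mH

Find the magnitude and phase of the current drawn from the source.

Step 1 — Angular frequency: ω = 2π·f = 2π·2120 = 1.332e+04 rad/s.
Step 2 — Component impedances:
  R: Z = R = 4700 Ω
  L: Z = jωL = j·1.332e+04·0.0451 = 0 + j600.7 Ω
Step 3 — Series combination: Z_total = R + L = 4700 + j600.7 Ω = 4738∠7.3° Ω.
Step 4 — Source phasor: V = 41.6∠151.4° V = -36.52 + j19.91 V.
Step 5 — Ohm's law: I = V / Z_total = (-36.52 + j19.91) / (4700 + j600.7) = -0.007113 + j0.005146 A.
Step 6 — Convert to polar: |I| = 0.00878 A, ∠I = 144.1°.

I = 0.00878∠144.1° A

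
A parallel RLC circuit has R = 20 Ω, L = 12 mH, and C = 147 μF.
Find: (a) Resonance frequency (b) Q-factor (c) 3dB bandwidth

Step 1 — Resonance: ω₀ = 1/√(LC) = 1/√(0.012·0.000147) = 752.9 rad/s.
Step 2 — f₀ = ω₀/(2π) = 119.8 Hz.
Step 3 — Parallel Q: Q = R/(ω₀L) = 20/(752.9·0.012) = 2.214.
Step 4 — Bandwidth: Δω = ω₀/Q = 340.1 rad/s; BW = Δω/(2π) = 54.13 Hz.

(a) f₀ = 119.8 Hz  (b) Q = 2.214  (c) BW = 54.13 Hz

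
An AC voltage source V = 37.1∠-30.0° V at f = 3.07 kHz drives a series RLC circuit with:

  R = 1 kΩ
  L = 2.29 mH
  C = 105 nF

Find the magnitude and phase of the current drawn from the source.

Step 1 — Angular frequency: ω = 2π·f = 2π·3070 = 1.929e+04 rad/s.
Step 2 — Component impedances:
  R: Z = R = 1000 Ω
  L: Z = jωL = j·1.929e+04·0.00229 = 0 + j44.17 Ω
  C: Z = 1/(jωC) = -j/(ω·C) = 0 - j493.7 Ω
Step 3 — Series combination: Z_total = R + L + C = 1000 - j449.6 Ω = 1096∠-24.2° Ω.
Step 4 — Source phasor: V = 37.1∠-30.0° V = 32.13 - j18.55 V.
Step 5 — Ohm's law: I = V / Z_total = (32.13 - j18.55) / (1000 - j449.6) = 0.03367 - j0.003416 A.
Step 6 — Convert to polar: |I| = 0.03384 A, ∠I = -5.8°.

I = 0.03384∠-5.8° A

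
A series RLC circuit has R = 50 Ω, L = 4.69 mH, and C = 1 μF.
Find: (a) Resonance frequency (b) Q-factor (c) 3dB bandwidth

Step 1 — Resonance condition Im(Z)=0 gives ω₀ = 1/√(LC).
Step 2 — ω₀ = 1/√(0.00469·1e-06) = 1.46e+04 rad/s.
Step 3 — f₀ = ω₀/(2π) = 2324 Hz.
Step 4 — Series Q: Q = ω₀L/R = 1.46e+04·0.00469/50 = 1.37.
Step 5 — 3dB bandwidth: Δω = ω₀/Q = 1.066e+04 rad/s; BW = Δω/(2π) = 1697 Hz.

(a) f₀ = 2324 Hz  (b) Q = 1.37  (c) BW = 1697 Hz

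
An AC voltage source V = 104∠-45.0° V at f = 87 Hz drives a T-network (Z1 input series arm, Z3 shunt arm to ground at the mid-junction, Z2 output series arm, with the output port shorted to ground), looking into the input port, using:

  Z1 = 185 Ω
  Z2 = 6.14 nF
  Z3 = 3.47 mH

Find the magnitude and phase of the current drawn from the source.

Step 1 — Angular frequency: ω = 2π·f = 2π·87 = 546.6 rad/s.
Step 2 — Component impedances:
  Z1: Z = R = 185 Ω
  Z2: Z = 1/(jωC) = -j/(ω·C) = 0 - j2.979e+05 Ω
  Z3: Z = jωL = j·546.6·0.00347 = 0 + j1.897 Ω
Step 3 — With the output port shorted to ground, the output series arm Z2 runs from the junction to ground; the shunt arm Z3 also runs from the junction to ground. They appear in parallel: Z3 || Z2 = 0 + j1.897 Ω.
Step 4 — Series with input arm Z1: Z_in = Z1 + (Z3 || Z2) = 185 + j1.897 Ω = 185∠0.6° Ω.
Step 5 — Source phasor: V = 104∠-45.0° V = 73.54 - j73.54 V.
Step 6 — Ohm's law: I = V / Z_total = (73.54 - j73.54) / (185 + j1.897) = 0.3934 - j0.4015 A.
Step 7 — Convert to polar: |I| = 0.5621 A, ∠I = -45.6°.

I = 0.5621∠-45.6° A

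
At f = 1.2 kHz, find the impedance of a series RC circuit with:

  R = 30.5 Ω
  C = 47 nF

Step 1 — Angular frequency: ω = 2π·f = 2π·1200 = 7540 rad/s.
Step 2 — Component impedances:
  R: Z = R = 30.5 Ω
  C: Z = 1/(jωC) = -j/(ω·C) = 0 - j2822 Ω
Step 3 — Series combination: Z_total = R + C = 30.5 - j2822 Ω = 2822∠-89.4° Ω.

Z = 30.5 - j2822 Ω = 2822∠-89.4° Ω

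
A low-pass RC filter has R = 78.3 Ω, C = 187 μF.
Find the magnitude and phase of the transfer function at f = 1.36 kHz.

Step 1 — Angular frequency: ω = 2π·1360 = 8545 rad/s.
Step 2 — Transfer function: H(jω) = 1/(1 + jωRC).
Step 3 — Denominator: 1 + jωRC = 1 + j·8545·78.3·0.000187 = 1 + j125.1.
Step 4 — H = 6.387e-05 - j0.007992.
Step 5 — Magnitude: |H| = 0.007992 (-41.9 dB); phase: φ = -89.5°.

|H| = 0.007992 (-41.9 dB), φ = -89.5°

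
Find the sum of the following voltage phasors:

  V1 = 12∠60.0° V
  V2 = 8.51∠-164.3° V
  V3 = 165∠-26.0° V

Step 1 — Convert each phasor to rectangular form:
  V1 = 12·(cos(60.0°) + j·sin(60.0°)) = 6 + j10.39 V
  V2 = 8.51·(cos(-164.3°) + j·sin(-164.3°)) = -8.193 - j2.303 V
  V3 = 165·(cos(-26.0°) + j·sin(-26.0°)) = 148.3 - j72.33 V
Step 2 — Sum components: V_total = 146.1 - j64.24 V.
Step 3 — Convert to polar: |V_total| = 159.6 V, ∠V_total = -23.7°.

V_total = 159.6∠-23.7° V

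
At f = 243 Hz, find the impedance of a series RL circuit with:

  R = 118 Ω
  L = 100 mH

Step 1 — Angular frequency: ω = 2π·f = 2π·243 = 1527 rad/s.
Step 2 — Component impedances:
  R: Z = R = 118 Ω
  L: Z = jωL = j·1527·0.1 = 0 + j152.7 Ω
Step 3 — Series combination: Z_total = R + L = 118 + j152.7 Ω = 193∠52.3° Ω.

Z = 118 + j152.7 Ω = 193∠52.3° Ω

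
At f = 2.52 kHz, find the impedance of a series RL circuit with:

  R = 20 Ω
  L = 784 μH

Step 1 — Angular frequency: ω = 2π·f = 2π·2520 = 1.583e+04 rad/s.
Step 2 — Component impedances:
  R: Z = R = 20 Ω
  L: Z = jωL = j·1.583e+04·0.000784 = 0 + j12.41 Ω
Step 3 — Series combination: Z_total = R + L = 20 + j12.41 Ω = 23.54∠31.8° Ω.

Z = 20 + j12.41 Ω = 23.54∠31.8° Ω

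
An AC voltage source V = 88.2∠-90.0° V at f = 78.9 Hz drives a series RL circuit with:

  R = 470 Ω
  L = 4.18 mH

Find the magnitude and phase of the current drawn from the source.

Step 1 — Angular frequency: ω = 2π·f = 2π·78.9 = 495.7 rad/s.
Step 2 — Component impedances:
  R: Z = R = 470 Ω
  L: Z = jωL = j·495.7·0.00418 = 0 + j2.072 Ω
Step 3 — Series combination: Z_total = R + L = 470 + j2.072 Ω = 470∠0.3° Ω.
Step 4 — Source phasor: V = 88.2∠-90.0° V = 0 - j88.2 V.
Step 5 — Ohm's law: I = V / Z_total = (0 - j88.2) / (470 + j2.072) = -0.0008274 - j0.1877 A.
Step 6 — Convert to polar: |I| = 0.1877 A, ∠I = -90.3°.

I = 0.1877∠-90.3° A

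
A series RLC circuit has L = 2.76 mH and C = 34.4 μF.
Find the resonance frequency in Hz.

Step 1 — Resonance condition Im(Z)=0 gives ω₀ = 1/√(LC).
Step 2 — ω₀ = 1/√(0.00276·3.44e-05) = 3245 rad/s.
Step 3 — f₀ = ω₀/(2π) = 516.5 Hz.

f₀ = 516.5 Hz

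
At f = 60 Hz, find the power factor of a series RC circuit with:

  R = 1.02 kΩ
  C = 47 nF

Step 1 — Angular frequency: ω = 2π·f = 2π·60 = 377 rad/s.
Step 2 — Component impedances:
  R: Z = R = 1020 Ω
  C: Z = 1/(jωC) = -j/(ω·C) = 0 - j5.644e+04 Ω
Step 3 — Series combination: Z_total = R + C = 1020 - j5.644e+04 Ω = 5.645e+04∠-89.0° Ω.
Step 4 — Power factor: PF = cos(φ) = Re(Z)/|Z| = 1020/5.645e+04 = 0.01807.
Step 5 — Type: Im(Z) = -5.644e+04 ⇒ leading (phase φ = -89.0°).

PF = 0.01807 (leading, φ = -89.0°)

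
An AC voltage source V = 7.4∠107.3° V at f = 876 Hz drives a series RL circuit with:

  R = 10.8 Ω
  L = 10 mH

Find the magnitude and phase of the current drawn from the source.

Step 1 — Angular frequency: ω = 2π·f = 2π·876 = 5504 rad/s.
Step 2 — Component impedances:
  R: Z = R = 10.8 Ω
  L: Z = jωL = j·5504·0.01 = 0 + j55.04 Ω
Step 3 — Series combination: Z_total = R + L = 10.8 + j55.04 Ω = 56.09∠78.9° Ω.
Step 4 — Source phasor: V = 7.4∠107.3° V = -2.201 + j7.065 V.
Step 5 — Ohm's law: I = V / Z_total = (-2.201 + j7.065) / (10.8 + j55.04) = 0.1161 + j0.06275 A.
Step 6 — Convert to polar: |I| = 0.1319 A, ∠I = 28.4°.

I = 0.1319∠28.4° A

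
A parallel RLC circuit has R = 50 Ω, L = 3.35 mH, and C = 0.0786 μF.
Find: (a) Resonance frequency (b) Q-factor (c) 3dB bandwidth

Step 1 — Resonance: ω₀ = 1/√(LC) = 1/√(0.00335·7.86e-08) = 6.163e+04 rad/s.
Step 2 — f₀ = ω₀/(2π) = 9808 Hz.
Step 3 — Parallel Q: Q = R/(ω₀L) = 50/(6.163e+04·0.00335) = 0.2422.
Step 4 — Bandwidth: Δω = ω₀/Q = 2.545e+05 rad/s; BW = Δω/(2π) = 4.05e+04 Hz.

(a) f₀ = 9808 Hz  (b) Q = 0.2422  (c) BW = 4.05e+04 Hz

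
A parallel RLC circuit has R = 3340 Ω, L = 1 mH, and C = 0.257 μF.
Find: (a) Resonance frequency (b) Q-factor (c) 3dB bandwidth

Step 1 — Resonance: ω₀ = 1/√(LC) = 1/√(0.001·2.57e-07) = 6.238e+04 rad/s.
Step 2 — f₀ = ω₀/(2π) = 9928 Hz.
Step 3 — Parallel Q: Q = R/(ω₀L) = 3340/(6.238e+04·0.001) = 53.54.
Step 4 — Bandwidth: Δω = ω₀/Q = 1165 rad/s; BW = Δω/(2π) = 185.4 Hz.

(a) f₀ = 9928 Hz  (b) Q = 53.54  (c) BW = 185.4 Hz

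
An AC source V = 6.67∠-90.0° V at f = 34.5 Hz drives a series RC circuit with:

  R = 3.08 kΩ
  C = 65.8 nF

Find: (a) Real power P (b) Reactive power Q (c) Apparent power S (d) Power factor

Step 1 — Angular frequency: ω = 2π·f = 2π·34.5 = 216.8 rad/s.
Step 2 — Component impedances:
  R: Z = R = 3080 Ω
  C: Z = 1/(jωC) = -j/(ω·C) = 0 - j7.011e+04 Ω
Step 3 — Series combination: Z_total = R + C = 3080 - j7.011e+04 Ω = 7.018e+04∠-87.5° Ω.
Step 4 — Source phasor: V = 6.67∠-90.0° V = 0 - j6.67 V.
Step 5 — Current: I = V / Z = 9.495e-05 - j4.171e-06 A = 9.505e-05∠-2.5° A.
Step 6 — Complex power: S = V·I* = 2.782e-05 - j0.0006333 VA.
Step 7 — Real power: P = Re(S) = 2.782e-05 W.
Step 8 — Reactive power: Q = Im(S) = -0.0006333 VAR.
Step 9 — Apparent power: |S| = 0.000634 VA.
Step 10 — Power factor: PF = P/|S| = 0.04389 (leading).

(a) P = 2.782e-05 W  (b) Q = -0.0006333 VAR  (c) S = 0.000634 VA  (d) PF = 0.04389 (leading)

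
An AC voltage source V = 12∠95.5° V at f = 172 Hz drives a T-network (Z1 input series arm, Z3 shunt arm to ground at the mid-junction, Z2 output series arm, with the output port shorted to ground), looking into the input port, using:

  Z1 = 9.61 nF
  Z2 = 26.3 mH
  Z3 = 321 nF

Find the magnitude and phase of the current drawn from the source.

Step 1 — Angular frequency: ω = 2π·f = 2π·172 = 1081 rad/s.
Step 2 — Component impedances:
  Z1: Z = 1/(jωC) = -j/(ω·C) = 0 - j9.629e+04 Ω
  Z2: Z = jωL = j·1081·0.0263 = 0 + j28.42 Ω
  Z3: Z = 1/(jωC) = -j/(ω·C) = 0 - j2883 Ω
Step 3 — With the output port shorted to ground, the output series arm Z2 runs from the junction to ground; the shunt arm Z3 also runs from the junction to ground. They appear in parallel: Z3 || Z2 = 0 + j28.71 Ω.
Step 4 — Series with input arm Z1: Z_in = Z1 + (Z3 || Z2) = 0 - j9.626e+04 Ω = 9.626e+04∠-90.0° Ω.
Step 5 — Source phasor: V = 12∠95.5° V = -1.15 + j11.94 V.
Step 6 — Ohm's law: I = V / Z_total = (-1.15 + j11.94) / (0 - j9.626e+04) = -0.0001241 - j1.195e-05 A.
Step 7 — Convert to polar: |I| = 0.0001247 A, ∠I = -174.5°.

I = 0.0001247∠-174.5° A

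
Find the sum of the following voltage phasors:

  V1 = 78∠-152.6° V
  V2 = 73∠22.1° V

Step 1 — Convert each phasor to rectangular form:
  V1 = 78·(cos(-152.6°) + j·sin(-152.6°)) = -69.25 - j35.9 V
  V2 = 73·(cos(22.1°) + j·sin(22.1°)) = 67.64 + j27.46 V
Step 2 — Sum components: V_total = -1.613 - j8.431 V.
Step 3 — Convert to polar: |V_total| = 8.584 V, ∠V_total = -100.8°.

V_total = 8.584∠-100.8° V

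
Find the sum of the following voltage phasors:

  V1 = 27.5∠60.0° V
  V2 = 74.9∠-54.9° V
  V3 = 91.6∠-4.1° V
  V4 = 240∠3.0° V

Step 1 — Convert each phasor to rectangular form:
  V1 = 27.5·(cos(60.0°) + j·sin(60.0°)) = 13.75 + j23.82 V
  V2 = 74.9·(cos(-54.9°) + j·sin(-54.9°)) = 43.07 - j61.28 V
  V3 = 91.6·(cos(-4.1°) + j·sin(-4.1°)) = 91.37 - j6.549 V
  V4 = 240·(cos(3.0°) + j·sin(3.0°)) = 239.7 + j12.56 V
Step 2 — Sum components: V_total = 387.9 - j31.45 V.
Step 3 — Convert to polar: |V_total| = 389.1 V, ∠V_total = -4.6°.

V_total = 389.1∠-4.6° V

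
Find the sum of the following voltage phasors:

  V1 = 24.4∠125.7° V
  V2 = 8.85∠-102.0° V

Step 1 — Convert each phasor to rectangular form:
  V1 = 24.4·(cos(125.7°) + j·sin(125.7°)) = -14.24 + j19.81 V
  V2 = 8.85·(cos(-102.0°) + j·sin(-102.0°)) = -1.84 - j8.657 V
Step 2 — Sum components: V_total = -16.08 + j11.16 V.
Step 3 — Convert to polar: |V_total| = 19.57 V, ∠V_total = 145.2°.

V_total = 19.57∠145.2° V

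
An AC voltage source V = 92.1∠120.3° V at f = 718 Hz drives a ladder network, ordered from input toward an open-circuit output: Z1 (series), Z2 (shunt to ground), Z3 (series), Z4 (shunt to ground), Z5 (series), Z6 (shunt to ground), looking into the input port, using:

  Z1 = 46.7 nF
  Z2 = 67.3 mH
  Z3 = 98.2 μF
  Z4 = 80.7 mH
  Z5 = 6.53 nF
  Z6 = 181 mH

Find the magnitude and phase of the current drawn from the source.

Step 1 — Angular frequency: ω = 2π·f = 2π·718 = 4511 rad/s.
Step 2 — Component impedances:
  Z1: Z = 1/(jωC) = -j/(ω·C) = 0 - j4747 Ω
  Z2: Z = jωL = j·4511·0.0673 = 0 + j303.6 Ω
  Z3: Z = 1/(jωC) = -j/(ω·C) = 0 - j2.257 Ω
  Z4: Z = jωL = j·4511·0.0807 = 0 + j364.1 Ω
  Z5: Z = 1/(jωC) = -j/(ω·C) = 0 - j3.395e+04 Ω
  Z6: Z = jωL = j·4511·0.181 = 0 + j816.6 Ω
Step 3 — Ladder network (open output): work backward from the far end, alternating series and parallel combinations. Z_in = 0 - j4581 Ω = 4581∠-90.0° Ω.
Step 4 — Source phasor: V = 92.1∠120.3° V = -46.47 + j79.52 V.
Step 5 — Ohm's law: I = V / Z_total = (-46.47 + j79.52) / (0 - j4581) = -0.01736 - j0.01014 A.
Step 6 — Convert to polar: |I| = 0.02011 A, ∠I = -149.7°.

I = 0.02011∠-149.7° A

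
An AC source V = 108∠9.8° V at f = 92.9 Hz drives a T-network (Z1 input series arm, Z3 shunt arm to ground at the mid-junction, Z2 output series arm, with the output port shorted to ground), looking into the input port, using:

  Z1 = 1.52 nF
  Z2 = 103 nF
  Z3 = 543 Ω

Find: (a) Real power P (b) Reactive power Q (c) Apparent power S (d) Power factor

Step 1 — Angular frequency: ω = 2π·f = 2π·92.9 = 583.7 rad/s.
Step 2 — Component impedances:
  Z1: Z = 1/(jωC) = -j/(ω·C) = 0 - j1.127e+06 Ω
  Z2: Z = 1/(jωC) = -j/(ω·C) = 0 - j1.663e+04 Ω
  Z3: Z = R = 543 Ω
Step 3 — With the output port shorted to ground, the output series arm Z2 runs from the junction to ground; the shunt arm Z3 also runs from the junction to ground. They appear in parallel: Z3 || Z2 = 542.4 - j17.71 Ω.
Step 4 — Series with input arm Z1: Z_in = Z1 + (Z3 || Z2) = 542.4 - j1.127e+06 Ω = 1.127e+06∠-90.0° Ω.
Step 5 — Source phasor: V = 108∠9.8° V = 106.4 + j18.38 V.
Step 6 — Current: I = V / Z = -1.626e-05 + j9.443e-05 A = 9.582e-05∠99.8° A.
Step 7 — Complex power: S = V·I* = 4.98e-06 - j0.01035 VA.
Step 8 — Real power: P = Re(S) = 4.98e-06 W.
Step 9 — Reactive power: Q = Im(S) = -0.01035 VAR.
Step 10 — Apparent power: |S| = 0.01035 VA.
Step 11 — Power factor: PF = P/|S| = 0.0004812 (leading).

(a) P = 4.98e-06 W  (b) Q = -0.01035 VAR  (c) S = 0.01035 VA  (d) PF = 0.0004812 (leading)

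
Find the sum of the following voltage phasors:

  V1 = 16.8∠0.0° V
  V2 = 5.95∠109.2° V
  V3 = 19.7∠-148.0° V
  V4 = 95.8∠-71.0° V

Step 1 — Convert each phasor to rectangular form:
  V1 = 16.8·(cos(0.0°) + j·sin(0.0°)) = 16.8 V
  V2 = 5.95·(cos(109.2°) + j·sin(109.2°)) = -1.957 + j5.619 V
  V3 = 19.7·(cos(-148.0°) + j·sin(-148.0°)) = -16.71 - j10.44 V
  V4 = 95.8·(cos(-71.0°) + j·sin(-71.0°)) = 31.19 - j90.58 V
Step 2 — Sum components: V_total = 29.33 - j95.4 V.
Step 3 — Convert to polar: |V_total| = 99.81 V, ∠V_total = -72.9°.

V_total = 99.81∠-72.9° V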